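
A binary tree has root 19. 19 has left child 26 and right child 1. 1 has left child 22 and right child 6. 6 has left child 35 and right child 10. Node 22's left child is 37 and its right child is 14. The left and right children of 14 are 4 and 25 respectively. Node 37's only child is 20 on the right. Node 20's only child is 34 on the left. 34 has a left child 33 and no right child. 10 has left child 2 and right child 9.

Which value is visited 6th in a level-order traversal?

Level-order visits nodes level by level from the root, left to right within each level.
Level 0: 19
Level 1: 26, 1
Level 2: 22, 6
Level 3: 37, 14, 35, 10
Level 4: 20, 4, 25, 2, 9
Level 5: 34
Level 6: 33
Full level-order sequence: 19, 26, 1, 22, 6, 37, 14, 35, 10, 20, 4, 25, 2, 9, 34, 33.

37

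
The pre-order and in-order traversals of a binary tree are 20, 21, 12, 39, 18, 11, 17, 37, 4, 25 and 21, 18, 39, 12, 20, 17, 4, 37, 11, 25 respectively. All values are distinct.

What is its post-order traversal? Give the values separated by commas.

The first element of pre-order is the root; it splits in-order into left and right subtrees.
Root 20: left subtree has 4 nodes {21, 18, 39, 12}, right has 5 {17, 4, 37, 11, 25}.
  Root 21: left subtree has 0 nodes { }, right has 3 {18, 39, 12}.
    Root 12: left subtree has 2 nodes {18, 39}, right has 0 { }.
      Root 39: left subtree has 1 node {18}, right has 0 { }.
  Root 11: left subtree has 3 nodes {17, 4, 37}, right has 1 {25}.
    Root 17: left subtree has 0 nodes { }, right has 2 {4, 37}.
      Root 37: left subtree has 1 node {4}, right has 0 { }.

18, 39, 12, 21, 4, 37, 17, 25, 11, 20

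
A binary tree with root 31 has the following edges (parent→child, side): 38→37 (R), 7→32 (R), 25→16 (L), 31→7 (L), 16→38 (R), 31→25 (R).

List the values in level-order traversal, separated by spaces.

Level-order visits nodes level by level from the root, left to right within each level.
Level 0: 31
Level 1: 7, 25
Level 2: 32, 16
Level 3: 38
Level 4: 37

31 7 25 32 16 38 37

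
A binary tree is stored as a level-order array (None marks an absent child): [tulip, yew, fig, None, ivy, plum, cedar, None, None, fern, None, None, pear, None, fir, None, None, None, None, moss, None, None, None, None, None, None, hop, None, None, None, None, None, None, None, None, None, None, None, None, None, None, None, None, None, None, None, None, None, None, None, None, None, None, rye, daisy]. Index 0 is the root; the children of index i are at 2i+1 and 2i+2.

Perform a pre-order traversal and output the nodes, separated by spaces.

tulip yew ivy fern moss fig plum pear hop rye daisy cedar fir

Pre-order visits the node, then its left subtree, then its right subtree.
Visit tulip.
At tulip: go left to yew.
  Visit yew.
  At yew: no left child.
  At yew: go right to ivy.
    Visit ivy.
    At ivy: go left to fern.
      Visit fern.
      At fern: go left to moss.
        moss is a leaf — visit moss.
      At fern: no right child.
    At ivy: no right child.
At tulip: go right to fig.
  Visit fig.
  At fig: go left to plum.
    Visit plum.
    At plum: no left child.
    At plum: go right to pear.
      Visit pear.
      At pear: no left child.
      At pear: go right to hop.
        Visit hop.
        At hop: go left to rye.
          rye is a leaf — visit rye.
        At hop: go right to daisy.
          daisy is a leaf — visit daisy.
  At fig: go right to cedar.
    Visit cedar.
    At cedar: no left child.
    At cedar: go right to fir.
      fir is a leaf — visit fir.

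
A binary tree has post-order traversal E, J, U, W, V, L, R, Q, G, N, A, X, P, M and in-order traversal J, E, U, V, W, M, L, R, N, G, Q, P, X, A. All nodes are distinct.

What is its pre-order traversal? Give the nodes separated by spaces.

M V U J E W P N R L G Q X A

The last element of post-order is the root; it splits in-order into left and right subtrees.
Root M: left subtree has 5 nodes {J, E, U, V, W}, right has 8 {L, R, N, G, Q, P, X, A}.
  Root V: left subtree has 3 nodes {J, E, U}, right has 1 {W}.
    Root U: left subtree has 2 nodes {J, E}, right has 0 { }.
      Root J: left subtree has 0 nodes { }, right has 1 {E}.
  Root P: left subtree has 5 nodes {L, R, N, G, Q}, right has 2 {X, A}.
    Root N: left subtree has 2 nodes {L, R}, right has 2 {G, Q}.
      Root R: left subtree has 1 node {L}, right has 0 { }.
      Root G: left subtree has 0 nodes { }, right has 1 {Q}.
    Root X: left subtree has 0 nodes { }, right has 1 {A}.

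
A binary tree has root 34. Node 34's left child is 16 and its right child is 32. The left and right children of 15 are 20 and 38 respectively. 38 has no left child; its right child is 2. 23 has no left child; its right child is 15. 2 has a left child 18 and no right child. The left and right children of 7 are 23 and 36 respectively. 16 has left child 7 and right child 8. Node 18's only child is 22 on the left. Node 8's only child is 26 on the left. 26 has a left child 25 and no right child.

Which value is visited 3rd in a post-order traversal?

18

Post-order visits the left subtree, then the right subtree, then the node.
At 34: go left to 16.
  At 16: go left to 7.
    At 7: go left to 23.
      At 23: no left child.
      At 23: go right to 15.
        At 15: go left to 20.
          20 is a leaf — visit 20.
        At 15: go right to 38.
          At 38: no left child.
          At 38: go right to 2.
            At 2: go left to 18.
              At 18: go left to 22.
                22 is a leaf — visit 22.
              At 18: no right child.
              Visit 18.
            At 2: no right child.
            Visit 2.
          Visit 38.
        Visit 15.
      Visit 23.
    At 7: go right to 36.
      36 is a leaf — visit 36.
    Visit 7.
  At 16: go right to 8.
    At 8: go left to 26.
      At 26: go left to 25.
        25 is a leaf — visit 25.
      At 26: no right child.
      Visit 26.
    At 8: no right child.
    Visit 8.
  Visit 16.
At 34: go right to 32.
  32 is a leaf — visit 32.
Visit 34.
Full post-order sequence: 20, 22, 18, 2, 38, 15, 23, 36, 7, 25, 26, 8, 16, 32, 34.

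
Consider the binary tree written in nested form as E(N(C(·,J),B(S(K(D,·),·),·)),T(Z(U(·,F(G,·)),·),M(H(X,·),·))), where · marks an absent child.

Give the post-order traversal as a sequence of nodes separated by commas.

Post-order visits the left subtree, then the right subtree, then the node.
At E: go left to N.
  At N: go left to C.
    At C: no left child.
    At C: go right to J.
      J is a leaf — visit J.
    Visit C.
  At N: go right to B.
    At B: go left to S.
      At S: go left to K.
        At K: go left to D.
          D is a leaf — visit D.
        At K: no right child.
        Visit K.
      At S: no right child.
      Visit S.
    At B: no right child.
    Visit B.
  Visit N.
At E: go right to T.
  At T: go left to Z.
    At Z: go left to U.
      At U: no left child.
      At U: go right to F.
        At F: go left to G.
          G is a leaf — visit G.
        At F: no right child.
        Visit F.
      Visit U.
    At Z: no right child.
    Visit Z.
  At T: go right to M.
    At M: go left to H.
      At H: go left to X.
        X is a leaf — visit X.
      At H: no right child.
      Visit H.
    At M: no right child.
    Visit M.
  Visit T.
Visit E.

J, C, D, K, S, B, N, G, F, U, Z, X, H, M, T, E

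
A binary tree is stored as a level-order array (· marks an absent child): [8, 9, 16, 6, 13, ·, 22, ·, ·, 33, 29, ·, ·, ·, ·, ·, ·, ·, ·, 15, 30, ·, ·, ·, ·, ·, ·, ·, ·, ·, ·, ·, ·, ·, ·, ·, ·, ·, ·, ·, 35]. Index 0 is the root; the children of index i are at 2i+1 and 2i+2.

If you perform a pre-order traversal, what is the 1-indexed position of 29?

Pre-order visits the node, then its left subtree, then its right subtree.
Visit 8.
At 8: go left to 9.
  Visit 9.
  At 9: go left to 6.
    6 is a leaf — visit 6.
  At 9: go right to 13.
    Visit 13.
    At 13: go left to 33.
      Visit 33.
      At 33: go left to 15.
        Visit 15.
        At 15: no left child.
        At 15: go right to 35.
          35 is a leaf — visit 35.
      At 33: go right to 30.
        30 is a leaf — visit 30.
    At 13: go right to 29.
      29 is a leaf — visit 29.
At 8: go right to 16.
  Visit 16.
  At 16: no left child.
  At 16: go right to 22.
    22 is a leaf — visit 22.
Full pre-order sequence: 8, 9, 6, 13, 33, 15, 35, 30, 29, 16, 22.

9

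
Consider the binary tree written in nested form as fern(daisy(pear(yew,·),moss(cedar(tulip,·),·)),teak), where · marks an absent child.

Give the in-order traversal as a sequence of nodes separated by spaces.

yew pear daisy tulip cedar moss fern teak

In-order visits the left subtree, then the node, then the right subtree.
At fern: go left to daisy.
  At daisy: go left to pear.
    At pear: go left to yew.
      yew is a leaf — visit yew.
    Visit pear.
    At pear: no right child.
  Visit daisy.
  At daisy: go right to moss.
    At moss: go left to cedar.
      At cedar: go left to tulip.
        tulip is a leaf — visit tulip.
      Visit cedar.
      At cedar: no right child.
    Visit moss.
    At moss: no right child.
Visit fern.
At fern: go right to teak.
  teak is a leaf — visit teak.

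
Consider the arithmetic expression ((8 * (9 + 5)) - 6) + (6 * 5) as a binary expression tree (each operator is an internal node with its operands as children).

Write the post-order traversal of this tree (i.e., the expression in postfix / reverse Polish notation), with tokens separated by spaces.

Post-order on an expression tree gives postfix notation: for each operator, emit left operand, right operand, then the operator.

8 9 5 + * 6 - 6 5 * +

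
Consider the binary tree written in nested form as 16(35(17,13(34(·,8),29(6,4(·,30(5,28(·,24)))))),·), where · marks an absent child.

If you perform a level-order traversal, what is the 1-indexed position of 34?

5

Level-order visits nodes level by level from the root, left to right within each level.
Level 0: 16
Level 1: 35
Level 2: 17, 13
Level 3: 34, 29
Level 4: 8, 6, 4
Level 5: 30
Level 6: 5, 28
Level 7: 24
Full level-order sequence: 16, 35, 17, 13, 34, 29, 8, 6, 4, 30, 5, 28, 24.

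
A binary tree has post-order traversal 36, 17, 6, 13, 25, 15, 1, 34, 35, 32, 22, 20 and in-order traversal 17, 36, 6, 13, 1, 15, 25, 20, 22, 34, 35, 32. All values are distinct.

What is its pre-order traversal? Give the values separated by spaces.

The last element of post-order is the root; it splits in-order into left and right subtrees.
Root 20: left subtree has 7 nodes {17, 36, 6, 13, 1, 15, 25}, right has 4 {22, 34, 35, 32}.
  Root 1: left subtree has 4 nodes {17, 36, 6, 13}, right has 2 {15, 25}.
    Root 13: left subtree has 3 nodes {17, 36, 6}, right has 0 { }.
      Root 6: left subtree has 2 nodes {17, 36}, right has 0 { }.
        Root 17: left subtree has 0 nodes { }, right has 1 {36}.
    Root 15: left subtree has 0 nodes { }, right has 1 {25}.
  Root 22: left subtree has 0 nodes { }, right has 3 {34, 35, 32}.
    Root 32: left subtree has 2 nodes {34, 35}, right has 0 { }.
      Root 35: left subtree has 1 node {34}, right has 0 { }.

20 1 13 6 17 36 15 25 22 32 35 34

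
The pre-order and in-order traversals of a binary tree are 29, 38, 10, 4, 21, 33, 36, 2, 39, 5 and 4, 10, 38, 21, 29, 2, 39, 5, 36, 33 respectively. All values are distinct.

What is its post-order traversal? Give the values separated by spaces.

The first element of pre-order is the root; it splits in-order into left and right subtrees.
Root 29: left subtree has 4 nodes {4, 10, 38, 21}, right has 5 {2, 39, 5, 36, 33}.
  Root 38: left subtree has 2 nodes {4, 10}, right has 1 {21}.
    Root 10: left subtree has 1 node {4}, right has 0 { }.
  Root 33: left subtree has 4 nodes {2, 39, 5, 36}, right has 0 { }.
    Root 36: left subtree has 3 nodes {2, 39, 5}, right has 0 { }.
      Root 2: left subtree has 0 nodes { }, right has 2 {39, 5}.
        Root 39: left subtree has 0 nodes { }, right has 1 {5}.

4 10 21 38 5 39 2 36 33 29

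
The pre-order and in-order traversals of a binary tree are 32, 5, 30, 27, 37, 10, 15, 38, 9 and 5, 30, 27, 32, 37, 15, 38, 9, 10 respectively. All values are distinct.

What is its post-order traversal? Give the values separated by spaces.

27 30 5 9 38 15 10 37 32

The first element of pre-order is the root; it splits in-order into left and right subtrees.
Root 32: left subtree has 3 nodes {5, 30, 27}, right has 5 {37, 15, 38, 9, 10}.
  Root 5: left subtree has 0 nodes { }, right has 2 {30, 27}.
    Root 30: left subtree has 0 nodes { }, right has 1 {27}.
  Root 37: left subtree has 0 nodes { }, right has 4 {15, 38, 9, 10}.
    Root 10: left subtree has 3 nodes {15, 38, 9}, right has 0 { }.
      Root 15: left subtree has 0 nodes { }, right has 2 {38, 9}.
        Root 38: left subtree has 0 nodes { }, right has 1 {9}.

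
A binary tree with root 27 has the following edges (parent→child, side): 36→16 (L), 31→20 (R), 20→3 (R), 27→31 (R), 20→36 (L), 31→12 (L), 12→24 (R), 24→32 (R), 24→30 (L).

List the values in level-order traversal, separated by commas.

27, 31, 12, 20, 24, 36, 3, 30, 32, 16

Level-order visits nodes level by level from the root, left to right within each level.
Level 0: 27
Level 1: 31
Level 2: 12, 20
Level 3: 24, 36, 3
Level 4: 30, 32, 16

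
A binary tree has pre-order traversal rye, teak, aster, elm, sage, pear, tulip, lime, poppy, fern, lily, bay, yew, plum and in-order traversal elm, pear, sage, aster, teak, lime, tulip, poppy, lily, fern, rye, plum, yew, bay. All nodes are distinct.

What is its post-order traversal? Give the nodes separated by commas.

pear, sage, elm, aster, lime, lily, fern, poppy, tulip, teak, plum, yew, bay, rye

The first element of pre-order is the root; it splits in-order into left and right subtrees.
Root rye: left subtree has 10 nodes {elm, pear, sage, aster, teak, lime, tulip, poppy, lily, fern}, right has 3 {plum, yew, bay}.
  Root teak: left subtree has 4 nodes {elm, pear, sage, aster}, right has 5 {lime, tulip, poppy, lily, fern}.
    Root aster: left subtree has 3 nodes {elm, pear, sage}, right has 0 { }.
      Root elm: left subtree has 0 nodes { }, right has 2 {pear, sage}.
        Root sage: left subtree has 1 node {pear}, right has 0 { }.
    Root tulip: left subtree has 1 node {lime}, right has 3 {poppy, lily, fern}.
      Root poppy: left subtree has 0 nodes { }, right has 2 {lily, fern}.
        Root fern: left subtree has 1 node {lily}, right has 0 { }.
  Root bay: left subtree has 2 nodes {plum, yew}, right has 0 { }.
    Root yew: left subtree has 1 node {plum}, right has 0 { }.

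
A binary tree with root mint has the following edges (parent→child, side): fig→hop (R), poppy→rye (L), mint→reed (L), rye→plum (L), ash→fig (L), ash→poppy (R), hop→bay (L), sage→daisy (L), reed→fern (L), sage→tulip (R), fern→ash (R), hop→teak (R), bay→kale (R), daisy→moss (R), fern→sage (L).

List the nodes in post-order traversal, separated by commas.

Post-order visits the left subtree, then the right subtree, then the node.
At mint: go left to reed.
  At reed: go left to fern.
    At fern: go left to sage.
      At sage: go left to daisy.
        At daisy: no left child.
        At daisy: go right to moss.
          moss is a leaf — visit moss.
        Visit daisy.
      At sage: go right to tulip.
        tulip is a leaf — visit tulip.
      Visit sage.
    At fern: go right to ash.
      At ash: go left to fig.
        At fig: no left child.
        At fig: go right to hop.
          At hop: go left to bay.
            At bay: no left child.
            At bay: go right to kale.
              kale is a leaf — visit kale.
            Visit bay.
          At hop: go right to teak.
            teak is a leaf — visit teak.
          Visit hop.
        Visit fig.
      At ash: go right to poppy.
        At poppy: go left to rye.
          At rye: go left to plum.
            plum is a leaf — visit plum.
          At rye: no right child.
          Visit rye.
        At poppy: no right child.
        Visit poppy.
      Visit ash.
    Visit fern.
  At reed: no right child.
  Visit reed.
At mint: no right child.
Visit mint.

moss, daisy, tulip, sage, kale, bay, teak, hop, fig, plum, rye, poppy, ash, fern, reed, mint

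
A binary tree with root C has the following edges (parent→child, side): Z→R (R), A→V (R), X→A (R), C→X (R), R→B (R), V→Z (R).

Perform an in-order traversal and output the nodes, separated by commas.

C, X, A, V, Z, R, B

In-order visits the left subtree, then the node, then the right subtree.
At C: no left child.
Visit C.
At C: go right to X.
  At X: no left child.
  Visit X.
  At X: go right to A.
    At A: no left child.
    Visit A.
    At A: go right to V.
      At V: no left child.
      Visit V.
      At V: go right to Z.
        At Z: no left child.
        Visit Z.
        At Z: go right to R.
          At R: no left child.
          Visit R.
          At R: go right to B.
            B is a leaf — visit B.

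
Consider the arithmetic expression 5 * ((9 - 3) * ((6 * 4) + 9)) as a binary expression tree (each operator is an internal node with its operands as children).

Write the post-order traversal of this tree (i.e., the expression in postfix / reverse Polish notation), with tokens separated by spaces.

Post-order on an expression tree gives postfix notation: for each operator, emit left operand, right operand, then the operator.

5 9 3 - 6 4 * 9 + * *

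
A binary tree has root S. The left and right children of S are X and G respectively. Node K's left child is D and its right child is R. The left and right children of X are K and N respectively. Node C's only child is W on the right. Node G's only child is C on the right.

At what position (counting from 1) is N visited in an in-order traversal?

5

In-order visits the left subtree, then the node, then the right subtree.
At S: go left to X.
  At X: go left to K.
    At K: go left to D.
      D is a leaf — visit D.
    Visit K.
    At K: go right to R.
      R is a leaf — visit R.
  Visit X.
  At X: go right to N.
    N is a leaf — visit N.
Visit S.
At S: go right to G.
  At G: no left child.
  Visit G.
  At G: go right to C.
    At C: no left child.
    Visit C.
    At C: go right to W.
      W is a leaf — visit W.
Full in-order sequence: D, K, R, X, N, S, G, C, W.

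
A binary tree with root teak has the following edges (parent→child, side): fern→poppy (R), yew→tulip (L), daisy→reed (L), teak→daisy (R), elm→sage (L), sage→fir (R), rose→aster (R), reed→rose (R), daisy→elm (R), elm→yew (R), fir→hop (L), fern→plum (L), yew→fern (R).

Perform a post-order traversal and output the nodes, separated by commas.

Post-order visits the left subtree, then the right subtree, then the node.
At teak: no left child.
At teak: go right to daisy.
  At daisy: go left to reed.
    At reed: no left child.
    At reed: go right to rose.
      At rose: no left child.
      At rose: go right to aster.
        aster is a leaf — visit aster.
      Visit rose.
    Visit reed.
  At daisy: go right to elm.
    At elm: go left to sage.
      At sage: no left child.
      At sage: go right to fir.
        At fir: go left to hop.
          hop is a leaf — visit hop.
        At fir: no right child.
        Visit fir.
      Visit sage.
    At elm: go right to yew.
      At yew: go left to tulip.
        tulip is a leaf — visit tulip.
      At yew: go right to fern.
        At fern: go left to plum.
          plum is a leaf — visit plum.
        At fern: go right to poppy.
          poppy is a leaf — visit poppy.
        Visit fern.
      Visit yew.
    Visit elm.
  Visit daisy.
Visit teak.

aster, rose, reed, hop, fir, sage, tulip, plum, poppy, fern, yew, elm, daisy, teak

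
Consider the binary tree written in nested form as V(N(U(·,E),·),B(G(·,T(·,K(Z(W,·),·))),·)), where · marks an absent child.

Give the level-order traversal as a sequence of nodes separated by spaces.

Level-order visits nodes level by level from the root, left to right within each level.
Level 0: V
Level 1: N, B
Level 2: U, G
Level 3: E, T
Level 4: K
Level 5: Z
Level 6: W

V N B U G E T K Z W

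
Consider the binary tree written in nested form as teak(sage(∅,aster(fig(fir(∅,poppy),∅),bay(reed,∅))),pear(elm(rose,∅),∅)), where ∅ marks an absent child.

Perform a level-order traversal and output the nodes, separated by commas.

teak, sage, pear, aster, elm, fig, bay, rose, fir, reed, poppy

Level-order visits nodes level by level from the root, left to right within each level.
Level 0: teak
Level 1: sage, pear
Level 2: aster, elm
Level 3: fig, bay, rose
Level 4: fir, reed
Level 5: poppy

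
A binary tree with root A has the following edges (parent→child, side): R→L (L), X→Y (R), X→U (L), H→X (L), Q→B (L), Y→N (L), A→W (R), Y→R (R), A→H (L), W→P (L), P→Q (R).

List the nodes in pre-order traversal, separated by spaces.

Pre-order visits the node, then its left subtree, then its right subtree.
Visit A.
At A: go left to H.
  Visit H.
  At H: go left to X.
    Visit X.
    At X: go left to U.
      U is a leaf — visit U.
    At X: go right to Y.
      Visit Y.
      At Y: go left to N.
        N is a leaf — visit N.
      At Y: go right to R.
        Visit R.
        At R: go left to L.
          L is a leaf — visit L.
        At R: no right child.
  At H: no right child.
At A: go right to W.
  Visit W.
  At W: go left to P.
    Visit P.
    At P: no left child.
    At P: go right to Q.
      Visit Q.
      At Q: go left to B.
        B is a leaf — visit B.
      At Q: no right child.
  At W: no right child.

A H X U Y N R L W P Q B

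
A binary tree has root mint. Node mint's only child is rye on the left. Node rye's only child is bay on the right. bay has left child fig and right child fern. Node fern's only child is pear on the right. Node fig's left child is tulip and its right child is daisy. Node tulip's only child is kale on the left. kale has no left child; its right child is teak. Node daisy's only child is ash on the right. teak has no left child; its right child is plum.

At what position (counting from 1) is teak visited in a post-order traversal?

2

Post-order visits the left subtree, then the right subtree, then the node.
At mint: go left to rye.
  At rye: no left child.
  At rye: go right to bay.
    At bay: go left to fig.
      At fig: go left to tulip.
        At tulip: go left to kale.
          At kale: no left child.
          At kale: go right to teak.
            At teak: no left child.
            At teak: go right to plum.
              plum is a leaf — visit plum.
            Visit teak.
          Visit kale.
        At tulip: no right child.
        Visit tulip.
      At fig: go right to daisy.
        At daisy: no left child.
        At daisy: go right to ash.
          ash is a leaf — visit ash.
        Visit daisy.
      Visit fig.
    At bay: go right to fern.
      At fern: no left child.
      At fern: go right to pear.
        pear is a leaf — visit pear.
      Visit fern.
    Visit bay.
  Visit rye.
At mint: no right child.
Visit mint.
Full post-order sequence: plum, teak, kale, tulip, ash, daisy, fig, pear, fern, bay, rye, mint.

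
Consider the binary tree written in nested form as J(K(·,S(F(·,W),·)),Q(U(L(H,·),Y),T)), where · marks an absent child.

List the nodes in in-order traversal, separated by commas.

In-order visits the left subtree, then the node, then the right subtree.
At J: go left to K.
  At K: no left child.
  Visit K.
  At K: go right to S.
    At S: go left to F.
      At F: no left child.
      Visit F.
      At F: go right to W.
        W is a leaf — visit W.
    Visit S.
    At S: no right child.
Visit J.
At J: go right to Q.
  At Q: go left to U.
    At U: go left to L.
      At L: go left to H.
        H is a leaf — visit H.
      Visit L.
      At L: no right child.
    Visit U.
    At U: go right to Y.
      Y is a leaf — visit Y.
  Visit Q.
  At Q: go right to T.
    T is a leaf — visit T.

K, F, W, S, J, H, L, U, Y, Q, T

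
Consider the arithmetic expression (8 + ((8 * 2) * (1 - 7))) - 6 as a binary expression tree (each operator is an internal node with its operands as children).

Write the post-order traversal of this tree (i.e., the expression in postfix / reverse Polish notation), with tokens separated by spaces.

8 8 2 * 1 7 - * + 6 -

Post-order on an expression tree gives postfix notation: for each operator, emit left operand, right operand, then the operator.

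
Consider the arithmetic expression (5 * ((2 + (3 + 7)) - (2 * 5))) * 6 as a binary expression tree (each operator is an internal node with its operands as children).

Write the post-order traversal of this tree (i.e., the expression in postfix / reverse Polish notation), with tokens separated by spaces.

Post-order on an expression tree gives postfix notation: for each operator, emit left operand, right operand, then the operator.

5 2 3 7 + + 2 5 * - * 6 *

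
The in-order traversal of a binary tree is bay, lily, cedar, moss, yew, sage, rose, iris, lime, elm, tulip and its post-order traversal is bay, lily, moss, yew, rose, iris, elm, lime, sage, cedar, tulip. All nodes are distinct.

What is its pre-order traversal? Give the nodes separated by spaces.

The last element of post-order is the root; it splits in-order into left and right subtrees.
Root tulip: left subtree has 10 nodes {bay, lily, cedar, moss, yew, sage, rose, iris, lime, elm}, right has 0 { }.
  Root cedar: left subtree has 2 nodes {bay, lily}, right has 7 {moss, yew, sage, rose, iris, lime, elm}.
    Root lily: left subtree has 1 node {bay}, right has 0 { }.
    Root sage: left subtree has 2 nodes {moss, yew}, right has 4 {rose, iris, lime, elm}.
      Root yew: left subtree has 1 node {moss}, right has 0 { }.
      Root lime: left subtree has 2 nodes {rose, iris}, right has 1 {elm}.
        Root iris: left subtree has 1 node {rose}, right has 0 { }.

tulip cedar lily bay sage yew moss lime iris rose elm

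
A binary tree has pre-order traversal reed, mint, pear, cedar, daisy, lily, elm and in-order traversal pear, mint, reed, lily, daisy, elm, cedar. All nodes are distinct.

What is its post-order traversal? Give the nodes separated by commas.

pear, mint, lily, elm, daisy, cedar, reed

The first element of pre-order is the root; it splits in-order into left and right subtrees.
Root reed: left subtree has 2 nodes {pear, mint}, right has 4 {lily, daisy, elm, cedar}.
  Root mint: left subtree has 1 node {pear}, right has 0 { }.
  Root cedar: left subtree has 3 nodes {lily, daisy, elm}, right has 0 { }.
    Root daisy: left subtree has 1 node {lily}, right has 1 {elm}.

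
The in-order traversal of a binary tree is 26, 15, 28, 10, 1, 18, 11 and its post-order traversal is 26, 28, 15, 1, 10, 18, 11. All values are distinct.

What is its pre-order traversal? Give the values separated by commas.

11, 18, 10, 15, 26, 28, 1

The last element of post-order is the root; it splits in-order into left and right subtrees.
Root 11: left subtree has 6 nodes {26, 15, 28, 10, 1, 18}, right has 0 { }.
  Root 18: left subtree has 5 nodes {26, 15, 28, 10, 1}, right has 0 { }.
    Root 10: left subtree has 3 nodes {26, 15, 28}, right has 1 {1}.
      Root 15: left subtree has 1 node {26}, right has 1 {28}.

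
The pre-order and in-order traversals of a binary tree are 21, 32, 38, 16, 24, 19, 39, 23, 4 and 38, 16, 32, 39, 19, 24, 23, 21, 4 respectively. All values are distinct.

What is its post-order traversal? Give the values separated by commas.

16, 38, 39, 19, 23, 24, 32, 4, 21

The first element of pre-order is the root; it splits in-order into left and right subtrees.
Root 21: left subtree has 7 nodes {38, 16, 32, 39, 19, 24, 23}, right has 1 {4}.
  Root 32: left subtree has 2 nodes {38, 16}, right has 4 {39, 19, 24, 23}.
    Root 38: left subtree has 0 nodes { }, right has 1 {16}.
    Root 24: left subtree has 2 nodes {39, 19}, right has 1 {23}.
      Root 19: left subtree has 1 node {39}, right has 0 { }.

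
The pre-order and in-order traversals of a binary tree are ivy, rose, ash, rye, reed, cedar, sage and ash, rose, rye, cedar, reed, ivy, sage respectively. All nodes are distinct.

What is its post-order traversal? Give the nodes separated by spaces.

ash cedar reed rye rose sage ivy

The first element of pre-order is the root; it splits in-order into left and right subtrees.
Root ivy: left subtree has 5 nodes {ash, rose, rye, cedar, reed}, right has 1 {sage}.
  Root rose: left subtree has 1 node {ash}, right has 3 {rye, cedar, reed}.
    Root rye: left subtree has 0 nodes { }, right has 2 {cedar, reed}.
      Root reed: left subtree has 1 node {cedar}, right has 0 { }.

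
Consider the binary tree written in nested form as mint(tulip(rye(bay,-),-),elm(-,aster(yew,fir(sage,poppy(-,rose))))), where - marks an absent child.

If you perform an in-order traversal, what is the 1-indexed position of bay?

In-order visits the left subtree, then the node, then the right subtree.
At mint: go left to tulip.
  At tulip: go left to rye.
    At rye: go left to bay.
      bay is a leaf — visit bay.
    Visit rye.
    At rye: no right child.
  Visit tulip.
  At tulip: no right child.
Visit mint.
At mint: go right to elm.
  At elm: no left child.
  Visit elm.
  At elm: go right to aster.
    At aster: go left to yew.
      yew is a leaf — visit yew.
    Visit aster.
    At aster: go right to fir.
      At fir: go left to sage.
        sage is a leaf — visit sage.
      Visit fir.
      At fir: go right to poppy.
        At poppy: no left child.
        Visit poppy.
        At poppy: go right to rose.
          rose is a leaf — visit rose.
Full in-order sequence: bay, rye, tulip, mint, elm, yew, aster, sage, fir, poppy, rose.

1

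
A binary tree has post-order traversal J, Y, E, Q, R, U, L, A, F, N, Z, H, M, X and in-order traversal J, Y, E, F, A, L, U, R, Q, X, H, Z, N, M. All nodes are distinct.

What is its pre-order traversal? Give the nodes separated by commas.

X, F, E, Y, J, A, L, U, R, Q, M, H, Z, N

The last element of post-order is the root; it splits in-order into left and right subtrees.
Root X: left subtree has 9 nodes {J, Y, E, F, A, L, U, R, Q}, right has 4 {H, Z, N, M}.
  Root F: left subtree has 3 nodes {J, Y, E}, right has 5 {A, L, U, R, Q}.
    Root E: left subtree has 2 nodes {J, Y}, right has 0 { }.
      Root Y: left subtree has 1 node {J}, right has 0 { }.
    Root A: left subtree has 0 nodes { }, right has 4 {L, U, R, Q}.
      Root L: left subtree has 0 nodes { }, right has 3 {U, R, Q}.
        Root U: left subtree has 0 nodes { }, right has 2 {R, Q}.
          Root R: left subtree has 0 nodes { }, right has 1 {Q}.
  Root M: left subtree has 3 nodes {H, Z, N}, right has 0 { }.
    Root H: left subtree has 0 nodes { }, right has 2 {Z, N}.
      Root Z: left subtree has 0 nodes { }, right has 1 {N}.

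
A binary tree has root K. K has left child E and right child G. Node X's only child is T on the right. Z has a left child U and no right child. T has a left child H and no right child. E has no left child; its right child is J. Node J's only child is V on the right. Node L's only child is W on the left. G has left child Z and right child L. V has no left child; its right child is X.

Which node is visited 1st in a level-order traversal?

K

Level-order visits nodes level by level from the root, left to right within each level.
Level 0: K
Level 1: E, G
Level 2: J, Z, L
Level 3: V, U, W
Level 4: X
Level 5: T
Level 6: H
Full level-order sequence: K, E, G, J, Z, L, V, U, W, X, T, H.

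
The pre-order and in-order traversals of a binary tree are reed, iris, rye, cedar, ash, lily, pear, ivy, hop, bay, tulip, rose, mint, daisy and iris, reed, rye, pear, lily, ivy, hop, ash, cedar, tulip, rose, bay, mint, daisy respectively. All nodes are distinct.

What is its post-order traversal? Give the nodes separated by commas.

iris, pear, hop, ivy, lily, ash, rose, tulip, daisy, mint, bay, cedar, rye, reed

The first element of pre-order is the root; it splits in-order into left and right subtrees.
Root reed: left subtree has 1 node {iris}, right has 12 {rye, pear, lily, ivy, hop, ash, cedar, tulip, rose, bay, mint, daisy}.
  Root rye: left subtree has 0 nodes { }, right has 11 {pear, lily, ivy, hop, ash, cedar, tulip, rose, bay, mint, daisy}.
    Root cedar: left subtree has 5 nodes {pear, lily, ivy, hop, ash}, right has 5 {tulip, rose, bay, mint, daisy}.
      Root ash: left subtree has 4 nodes {pear, lily, ivy, hop}, right has 0 { }.
        Root lily: left subtree has 1 node {pear}, right has 2 {ivy, hop}.
          Root ivy: left subtree has 0 nodes { }, right has 1 {hop}.
      Root bay: left subtree has 2 nodes {tulip, rose}, right has 2 {mint, daisy}.
        Root tulip: left subtree has 0 nodes { }, right has 1 {rose}.
        Root mint: left subtree has 0 nodes { }, right has 1 {daisy}.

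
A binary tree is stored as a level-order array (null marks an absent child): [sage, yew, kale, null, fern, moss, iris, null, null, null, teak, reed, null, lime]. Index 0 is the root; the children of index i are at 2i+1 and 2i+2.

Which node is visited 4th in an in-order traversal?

In-order visits the left subtree, then the node, then the right subtree.
At sage: go left to yew.
  At yew: no left child.
  Visit yew.
  At yew: go right to fern.
    At fern: no left child.
    Visit fern.
    At fern: go right to teak.
      teak is a leaf — visit teak.
Visit sage.
At sage: go right to kale.
  At kale: go left to moss.
    At moss: go left to reed.
      reed is a leaf — visit reed.
    Visit moss.
    At moss: no right child.
  Visit kale.
  At kale: go right to iris.
    At iris: go left to lime.
      lime is a leaf — visit lime.
    Visit iris.
    At iris: no right child.
Full in-order sequence: yew, fern, teak, sage, reed, moss, kale, lime, iris.

sage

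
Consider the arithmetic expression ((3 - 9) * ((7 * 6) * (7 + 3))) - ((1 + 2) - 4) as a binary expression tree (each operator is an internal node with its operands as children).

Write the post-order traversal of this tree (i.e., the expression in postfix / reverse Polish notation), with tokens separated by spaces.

3 9 - 7 6 * 7 3 + * * 1 2 + 4 - -

Post-order on an expression tree gives postfix notation: for each operator, emit left operand, right operand, then the operator.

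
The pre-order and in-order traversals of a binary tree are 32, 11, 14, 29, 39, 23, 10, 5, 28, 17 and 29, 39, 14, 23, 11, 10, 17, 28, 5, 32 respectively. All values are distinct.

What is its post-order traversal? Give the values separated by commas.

The first element of pre-order is the root; it splits in-order into left and right subtrees.
Root 32: left subtree has 9 nodes {29, 39, 14, 23, 11, 10, 17, 28, 5}, right has 0 { }.
  Root 11: left subtree has 4 nodes {29, 39, 14, 23}, right has 4 {10, 17, 28, 5}.
    Root 14: left subtree has 2 nodes {29, 39}, right has 1 {23}.
      Root 29: left subtree has 0 nodes { }, right has 1 {39}.
    Root 10: left subtree has 0 nodes { }, right has 3 {17, 28, 5}.
      Root 5: left subtree has 2 nodes {17, 28}, right has 0 { }.
        Root 28: left subtree has 1 node {17}, right has 0 { }.

39, 29, 23, 14, 17, 28, 5, 10, 11, 32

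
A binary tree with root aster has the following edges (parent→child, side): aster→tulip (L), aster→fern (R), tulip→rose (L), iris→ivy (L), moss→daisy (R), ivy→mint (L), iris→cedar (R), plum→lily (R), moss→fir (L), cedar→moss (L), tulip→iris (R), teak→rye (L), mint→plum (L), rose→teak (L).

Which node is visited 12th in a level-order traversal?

Level-order visits nodes level by level from the root, left to right within each level.
Level 0: aster
Level 1: tulip, fern
Level 2: rose, iris
Level 3: teak, ivy, cedar
Level 4: rye, mint, moss
Level 5: plum, fir, daisy
Level 6: lily
Full level-order sequence: aster, tulip, fern, rose, iris, teak, ivy, cedar, rye, mint, moss, plum, fir, daisy, lily.

plum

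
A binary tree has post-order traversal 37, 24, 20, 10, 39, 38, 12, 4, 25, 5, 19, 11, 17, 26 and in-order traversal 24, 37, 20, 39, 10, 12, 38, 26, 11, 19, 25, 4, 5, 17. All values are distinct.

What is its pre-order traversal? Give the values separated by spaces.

The last element of post-order is the root; it splits in-order into left and right subtrees.
Root 26: left subtree has 7 nodes {24, 37, 20, 39, 10, 12, 38}, right has 6 {11, 19, 25, 4, 5, 17}.
  Root 12: left subtree has 5 nodes {24, 37, 20, 39, 10}, right has 1 {38}.
    Root 39: left subtree has 3 nodes {24, 37, 20}, right has 1 {10}.
      Root 20: left subtree has 2 nodes {24, 37}, right has 0 { }.
        Root 24: left subtree has 0 nodes { }, right has 1 {37}.
  Root 17: left subtree has 5 nodes {11, 19, 25, 4, 5}, right has 0 { }.
    Root 11: left subtree has 0 nodes { }, right has 4 {19, 25, 4, 5}.
      Root 19: left subtree has 0 nodes { }, right has 3 {25, 4, 5}.
        Root 5: left subtree has 2 nodes {25, 4}, right has 0 { }.
          Root 25: left subtree has 0 nodes { }, right has 1 {4}.

26 12 39 20 24 37 10 38 17 11 19 5 25 4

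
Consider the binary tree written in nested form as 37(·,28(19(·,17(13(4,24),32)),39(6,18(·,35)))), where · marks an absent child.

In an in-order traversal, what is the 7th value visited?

32

In-order visits the left subtree, then the node, then the right subtree.
At 37: no left child.
Visit 37.
At 37: go right to 28.
  At 28: go left to 19.
    At 19: no left child.
    Visit 19.
    At 19: go right to 17.
      At 17: go left to 13.
        At 13: go left to 4.
          4 is a leaf — visit 4.
        Visit 13.
        At 13: go right to 24.
          24 is a leaf — visit 24.
      Visit 17.
      At 17: go right to 32.
        32 is a leaf — visit 32.
  Visit 28.
  At 28: go right to 39.
    At 39: go left to 6.
      6 is a leaf — visit 6.
    Visit 39.
    At 39: go right to 18.
      At 18: no left child.
      Visit 18.
      At 18: go right to 35.
        35 is a leaf — visit 35.
Full in-order sequence: 37, 19, 4, 13, 24, 17, 32, 28, 6, 39, 18, 35.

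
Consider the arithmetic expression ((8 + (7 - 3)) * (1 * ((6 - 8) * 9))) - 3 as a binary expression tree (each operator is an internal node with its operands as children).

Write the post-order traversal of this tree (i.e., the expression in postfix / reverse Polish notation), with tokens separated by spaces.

8 7 3 - + 1 6 8 - 9 * * * 3 -

Post-order on an expression tree gives postfix notation: for each operator, emit left operand, right operand, then the operator.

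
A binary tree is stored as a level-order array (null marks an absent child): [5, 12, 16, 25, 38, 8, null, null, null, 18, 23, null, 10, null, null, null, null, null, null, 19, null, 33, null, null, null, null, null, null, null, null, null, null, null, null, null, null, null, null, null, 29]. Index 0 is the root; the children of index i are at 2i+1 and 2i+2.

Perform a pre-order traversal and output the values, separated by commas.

Pre-order visits the node, then its left subtree, then its right subtree.
Visit 5.
At 5: go left to 12.
  Visit 12.
  At 12: go left to 25.
    25 is a leaf — visit 25.
  At 12: go right to 38.
    Visit 38.
    At 38: go left to 18.
      Visit 18.
      At 18: go left to 19.
        Visit 19.
        At 19: go left to 29.
          29 is a leaf — visit 29.
        At 19: no right child.
      At 18: no right child.
    At 38: go right to 23.
      Visit 23.
      At 23: go left to 33.
        33 is a leaf — visit 33.
      At 23: no right child.
At 5: go right to 16.
  Visit 16.
  At 16: go left to 8.
    Visit 8.
    At 8: no left child.
    At 8: go right to 10.
      10 is a leaf — visit 10.
  At 16: no right child.

5, 12, 25, 38, 18, 19, 29, 23, 33, 16, 8, 10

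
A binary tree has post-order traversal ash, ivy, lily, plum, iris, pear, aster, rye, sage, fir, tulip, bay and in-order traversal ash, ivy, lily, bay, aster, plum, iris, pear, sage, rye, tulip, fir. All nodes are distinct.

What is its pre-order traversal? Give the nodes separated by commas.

The last element of post-order is the root; it splits in-order into left and right subtrees.
Root bay: left subtree has 3 nodes {ash, ivy, lily}, right has 8 {aster, plum, iris, pear, sage, rye, tulip, fir}.
  Root lily: left subtree has 2 nodes {ash, ivy}, right has 0 { }.
    Root ivy: left subtree has 1 node {ash}, right has 0 { }.
  Root tulip: left subtree has 6 nodes {aster, plum, iris, pear, sage, rye}, right has 1 {fir}.
    Root sage: left subtree has 4 nodes {aster, plum, iris, pear}, right has 1 {rye}.
      Root aster: left subtree has 0 nodes { }, right has 3 {plum, iris, pear}.
        Root pear: left subtree has 2 nodes {plum, iris}, right has 0 { }.
          Root iris: left subtree has 1 node {plum}, right has 0 { }.

bay, lily, ivy, ash, tulip, sage, aster, pear, iris, plum, rye, fir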